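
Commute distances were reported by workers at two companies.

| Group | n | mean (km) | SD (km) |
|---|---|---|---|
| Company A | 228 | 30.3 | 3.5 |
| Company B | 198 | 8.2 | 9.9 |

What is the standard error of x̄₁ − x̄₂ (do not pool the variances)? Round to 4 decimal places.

0.7408

Per-group SEs: s₁/√n₁ = 3.5/√228 = 0.2318, s₂/√n₂ = 9.9/√198 = 0.7036.
Unpooled SE of the difference: √(0.05373124 + 0.49505296) = 0.7408.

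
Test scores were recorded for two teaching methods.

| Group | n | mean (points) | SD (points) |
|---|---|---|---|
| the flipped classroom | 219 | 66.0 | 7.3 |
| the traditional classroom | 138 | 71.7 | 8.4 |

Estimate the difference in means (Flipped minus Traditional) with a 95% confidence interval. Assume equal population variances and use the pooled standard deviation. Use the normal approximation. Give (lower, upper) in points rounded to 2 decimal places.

Pooled variance s_p² = [218·7.3² + 137·8.4²] / (219+138−2) = 59.9548, so s_p = 7.7430.
SE_diff = s_p·√(1/n₁ + 1/n₂) = 7.7430·√(1/219 + 1/138) = 0.8416.
z* = 1.960; margin = 1.960 × 0.8416 = 1.6495.
Difference = 66.0 − 71.7 = -5.7000.
-5.7000 ± 1.6495 → (-7.35, -4.05).

(-7.35, -4.05)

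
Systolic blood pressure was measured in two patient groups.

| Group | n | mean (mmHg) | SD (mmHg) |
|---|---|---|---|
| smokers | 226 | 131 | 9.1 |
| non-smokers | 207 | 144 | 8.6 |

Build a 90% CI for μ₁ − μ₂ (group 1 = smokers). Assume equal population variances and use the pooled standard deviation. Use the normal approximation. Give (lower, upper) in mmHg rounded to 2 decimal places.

s_p = √[((n₁−1)s₁² + (n₂−1)s₂²)/(n₁+n₂−2)] = √[(225·9.1² + 206·8.6²)/431] = 8.8645.
SE = 8.8645·√(1/226 + 1/207) = 0.8528.
With z* = 1.645, margin = 1.645 × 0.8528 = 1.4029.
x̄₁ − x̄₂ = 131 − 144 = -13.0000; interval -13.0000 ± 1.4029 = (-14.40, -11.60).

(-14.40, -11.60)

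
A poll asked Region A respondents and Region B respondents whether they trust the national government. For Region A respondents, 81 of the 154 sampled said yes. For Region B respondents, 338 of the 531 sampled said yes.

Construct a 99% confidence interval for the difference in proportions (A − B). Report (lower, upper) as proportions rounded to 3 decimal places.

(-0.227, 0.006)

First, p̂₁ = 81/154 = 0.5260; p̂₂ = 338/531 = 0.6365.
The two standard errors are √(0.5260×0.4740/154) = 0.04024 and √(0.6365×0.3635/531) = 0.02087.
Because the samples are independent, SE_diff = √(0.04024² + 0.02087²) = 0.04533.
Using z* = 2.576 for 99%, ME = 2.576 × 0.04533 = 0.11677.
p̂₁ − p̂₂ = -0.1105; interval -0.1105 ± 0.11677 gives (-0.227, 0.006).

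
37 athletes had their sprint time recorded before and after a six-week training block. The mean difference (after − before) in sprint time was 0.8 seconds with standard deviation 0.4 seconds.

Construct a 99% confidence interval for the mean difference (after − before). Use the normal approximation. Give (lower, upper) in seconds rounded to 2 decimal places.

(0.63, 0.97)

This is a matched-pairs design, so SE = s_d/√n = 0.4/√37 = 0.0658.
Margin = 2.576 × 0.0658 = 0.1695; the interval is 0.8 ± 0.1695 = (0.63, 0.97).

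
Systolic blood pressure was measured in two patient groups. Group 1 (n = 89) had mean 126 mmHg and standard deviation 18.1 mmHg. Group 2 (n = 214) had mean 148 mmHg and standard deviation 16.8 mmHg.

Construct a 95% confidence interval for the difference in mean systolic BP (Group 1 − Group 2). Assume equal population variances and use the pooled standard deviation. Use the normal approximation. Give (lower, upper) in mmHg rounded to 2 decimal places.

(-26.25, -17.75)

Pooled variance s_p² = [88·18.1² + 213·16.8²] / (89+214−2) = 295.5043, so s_p = 17.1902.
SE_diff = s_p·√(1/n₁ + 1/n₂) = 17.1902·√(1/89 + 1/214) = 2.1682.
z* = 1.960; margin = 1.960 × 2.1682 = 4.2497.
Difference = 126 − 148 = -22.0000.
-22.0000 ± 4.2497 → (-26.25, -17.75).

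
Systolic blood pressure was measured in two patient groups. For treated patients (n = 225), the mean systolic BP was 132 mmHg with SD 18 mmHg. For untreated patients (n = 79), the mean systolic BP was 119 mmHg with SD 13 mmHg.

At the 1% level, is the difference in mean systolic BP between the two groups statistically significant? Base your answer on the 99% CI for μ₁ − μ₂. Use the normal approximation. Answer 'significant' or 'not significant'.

significant

Standard errors of each mean: 18/√225 = 1.2000 and 13/√79 = 1.4626.
SE(x̄₁ − x̄₂) = √(1.2000² + 1.4626²) = 1.8919 for independent samples with unequal variances.
With z* = 2.576, the margin is 2.576 × 1.8919 = 4.8735.
x̄₁ − x̄₂ = 132 − 119 = 13.0000; the interval is 13.0000 ± 4.8735 = (8.1265, 17.8735).
The interval (8.1265, 17.8735) does not contain 0, so the difference is significant.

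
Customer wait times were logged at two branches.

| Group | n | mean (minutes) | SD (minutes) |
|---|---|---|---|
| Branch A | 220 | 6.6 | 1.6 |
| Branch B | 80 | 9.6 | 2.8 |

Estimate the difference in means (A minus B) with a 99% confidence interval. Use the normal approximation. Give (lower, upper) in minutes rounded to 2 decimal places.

(-3.85, -2.15)

Standard errors of each mean: 1.6/√220 = 0.1079 and 2.8/√80 = 0.3130.
SE(x̄₁ − x̄₂) = √(0.1079² + 0.3130²) = 0.3311 for independent samples with unequal variances.
With z* = 2.576, the margin is 2.576 × 0.3311 = 0.8529.
x̄₁ − x̄₂ = 6.6 − 9.6 = -3.0000; the interval is -3.0000 ± 0.8529 = (-3.85, -2.15).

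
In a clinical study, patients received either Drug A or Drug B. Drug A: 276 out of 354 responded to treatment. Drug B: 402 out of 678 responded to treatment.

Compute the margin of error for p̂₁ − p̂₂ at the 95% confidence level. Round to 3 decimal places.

First, p̂₁ = 276/354 = 0.7797; p̂₂ = 402/678 = 0.5929.
The two standard errors are √(0.7797×0.2203/354) = 0.02203 and √(0.5929×0.4071/678) = 0.01887.
Because the samples are independent, SE_diff = √(0.02203² + 0.01887²) = 0.02901.
Using z* = 1.960 for 95%, ME = 1.960 × 0.02901 = 0.05686.

0.057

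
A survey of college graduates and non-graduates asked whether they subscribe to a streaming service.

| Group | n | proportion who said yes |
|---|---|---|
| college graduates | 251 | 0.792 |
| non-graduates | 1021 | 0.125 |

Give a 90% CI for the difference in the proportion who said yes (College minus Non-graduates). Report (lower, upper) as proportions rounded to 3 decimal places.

SE₁ = √(p̂₁(1−p̂₁)/n₁) = √(0.7920·0.2080/251) = 0.02562; SE₂ = √(0.1250·0.8750/1021) = 0.01035.
Independent samples: SE of the difference = √(SE₁² + SE₂²) = √(0.0006563844 + 0.0001071225) = 0.02763.
z* for 90% confidence is 1.645, so the margin of error is 1.645 × 0.02763 = 0.04545.
Point estimate p̂₁ − p̂₂ = 0.7920 − 0.1250 = 0.6670.
0.6670 ± 0.04545 → (0.622, 0.712).

(0.622, 0.712)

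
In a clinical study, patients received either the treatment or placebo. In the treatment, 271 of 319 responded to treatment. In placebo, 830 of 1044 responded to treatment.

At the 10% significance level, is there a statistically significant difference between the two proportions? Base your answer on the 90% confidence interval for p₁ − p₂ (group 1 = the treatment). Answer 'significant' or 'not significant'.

significant

Sample proportions: 271/319 = 0.8495, 830/1044 = 0.7950.
Each SE is √(p̂(1−p̂)/n): √(0.8495·0.1505/319) = 0.02002 and √(0.7950·0.2050/1044) = 0.01249.
SE(p̂₁ − p̂₂) = √(SE₁² + SE₂²) = √(0.0004008004 + 0.0001560001) = 0.02360, since the two samples are independent.
At 90% confidence z* = 1.645; margin = 1.645 × 0.02360 = 0.03882.
The difference is 0.8495 − 0.7950 = 0.0545, so the interval is 0.0545 ± 0.03882 = (0.01568, 0.09332).
The interval (0.01568, 0.09332) does not contain 0, so the difference is significant.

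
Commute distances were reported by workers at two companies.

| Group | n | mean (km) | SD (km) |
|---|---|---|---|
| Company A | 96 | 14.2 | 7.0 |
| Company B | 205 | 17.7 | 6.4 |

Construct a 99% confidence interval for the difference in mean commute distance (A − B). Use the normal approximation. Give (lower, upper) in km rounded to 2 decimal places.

(-5.67, -1.33)

SE₁ = s₁/√n₁ = 7.0/√96 = 0.7144; SE₂ = 6.4/√205 = 0.4470.
Independent samples, unequal variances: SE_diff = √(SE₁² + SE₂²) = √(0.51036736 + 0.199809) = 0.8427.
z* = 2.576, so margin of error = 2.576 × 0.8427 = 2.1708.
Difference in means = 14.2 − 17.7 = -3.5000.
-3.5000 ± 2.1708 → (-5.67, -1.33).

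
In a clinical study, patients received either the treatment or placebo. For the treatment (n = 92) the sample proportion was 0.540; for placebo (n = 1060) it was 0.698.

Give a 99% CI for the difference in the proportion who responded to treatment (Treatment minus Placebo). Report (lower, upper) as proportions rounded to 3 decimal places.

The two standard errors are √(0.5400×0.4600/92) = 0.05196 and √(0.6980×0.3020/1060) = 0.01410.
Because the samples are independent, SE_diff = √(0.05196² + 0.01410²) = 0.05384.
Using z* = 2.576 for 99%, ME = 2.576 × 0.05384 = 0.13869.
p̂₁ − p̂₂ = -0.1580; interval -0.1580 ± 0.13869 gives (-0.297, -0.019).

(-0.297, -0.019)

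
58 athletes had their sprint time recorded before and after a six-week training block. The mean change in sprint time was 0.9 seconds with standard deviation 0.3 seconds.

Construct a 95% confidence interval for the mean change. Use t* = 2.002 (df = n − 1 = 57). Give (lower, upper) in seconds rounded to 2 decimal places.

This is a matched-pairs design, so SE = s_d/√n = 0.3/√58 = 0.0394.
Margin = 2.002 × 0.0394 = 0.0789; the interval is 0.9 ± 0.0789 = (0.82, 0.98).

(0.82, 0.98)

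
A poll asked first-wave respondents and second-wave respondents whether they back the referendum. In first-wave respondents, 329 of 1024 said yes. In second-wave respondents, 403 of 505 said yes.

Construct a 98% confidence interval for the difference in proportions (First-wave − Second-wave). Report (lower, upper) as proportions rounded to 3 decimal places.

(-0.530, -0.423)

First, p̂₁ = 329/1024 = 0.3213; p̂₂ = 403/505 = 0.7980.
The two standard errors are √(0.3213×0.6787/1024) = 0.01459 and √(0.7980×0.2020/505) = 0.01787.
Because the samples are independent, SE_diff = √(0.01459² + 0.01787²) = 0.02307.
Using z* = 2.326 for 98%, ME = 2.326 × 0.02307 = 0.05366.
p̂₁ − p̂₂ = -0.4767; interval -0.4767 ± 0.05366 gives (-0.530, -0.423).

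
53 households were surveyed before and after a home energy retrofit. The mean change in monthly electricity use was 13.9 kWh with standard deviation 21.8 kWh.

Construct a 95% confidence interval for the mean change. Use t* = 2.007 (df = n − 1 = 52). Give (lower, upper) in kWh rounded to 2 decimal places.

(7.89, 19.91)

This is a matched-pairs design, so SE = s_d/√n = 21.8/√53 = 2.9945.
Margin = 2.007 × 2.9945 = 6.0100; the interval is 13.9 ± 6.0100 = (7.89, 19.91).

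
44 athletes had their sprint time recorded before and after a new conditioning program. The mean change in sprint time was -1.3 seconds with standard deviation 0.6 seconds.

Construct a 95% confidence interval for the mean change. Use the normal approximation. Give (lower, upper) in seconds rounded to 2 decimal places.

(-1.48, -1.12)

This is a matched-pairs design, so SE = s_d/√n = 0.6/√44 = 0.0905.
Margin = 1.960 × 0.0905 = 0.1774; the interval is -1.3 ± 0.1774 = (-1.48, -1.12).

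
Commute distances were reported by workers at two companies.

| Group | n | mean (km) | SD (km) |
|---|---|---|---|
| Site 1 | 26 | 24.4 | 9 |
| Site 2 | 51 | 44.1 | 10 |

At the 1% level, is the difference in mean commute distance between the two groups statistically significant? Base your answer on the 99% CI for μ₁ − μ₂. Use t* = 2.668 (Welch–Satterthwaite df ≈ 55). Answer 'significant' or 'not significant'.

Per-group SEs: s₁/√n₁ = 9/√26 = 1.7650, s₂/√n₂ = 10/√51 = 1.4003.
Unpooled SE of the difference: √(3.115225 + 1.96084009) = 2.2530.
Margin of error = t* · SE = 2.668 × 2.2530 = 6.0110.
x̄₁ − x̄₂ = 24.4 − 44.1 = -19.7000.
CI: -19.7000 ± 6.0110 = (-25.7110, -13.6890).
The interval (-25.7110, -13.6890) does not contain 0, so the difference is significant.

significant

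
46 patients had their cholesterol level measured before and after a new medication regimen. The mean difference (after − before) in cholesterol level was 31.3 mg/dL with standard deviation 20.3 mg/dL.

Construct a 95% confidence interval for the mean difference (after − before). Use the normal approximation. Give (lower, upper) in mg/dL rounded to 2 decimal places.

(25.43, 37.17)

Paired design: SE = s_d/√n = 20.3/√46 = 2.9931.
z* = 1.960; margin of error = 1.960 × 2.9931 = 5.8665.
31.3 ± 5.8665 → (25.43, 37.17).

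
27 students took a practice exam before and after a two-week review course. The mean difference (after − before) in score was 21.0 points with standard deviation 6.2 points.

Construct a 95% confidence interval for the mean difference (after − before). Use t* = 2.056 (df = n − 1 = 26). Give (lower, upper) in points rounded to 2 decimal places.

This is a matched-pairs design, so SE = s_d/√n = 6.2/√27 = 1.1932.
Margin = 2.056 × 1.1932 = 2.4532; the interval is 21.0 ± 2.4532 = (18.55, 23.45).

(18.55, 23.45)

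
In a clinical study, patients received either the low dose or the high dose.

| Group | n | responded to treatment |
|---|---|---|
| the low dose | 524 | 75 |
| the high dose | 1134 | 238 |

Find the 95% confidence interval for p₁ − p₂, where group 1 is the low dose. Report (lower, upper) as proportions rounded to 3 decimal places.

First, p̂₁ = 75/524 = 0.1431; p̂₂ = 238/1134 = 0.2099.
The two standard errors are √(0.1431×0.8569/524) = 0.01530 and √(0.2099×0.7901/1134) = 0.01209.
Because the samples are independent, SE_diff = √(0.01530² + 0.01209²) = 0.01950.
Using z* = 1.960 for 95%, ME = 1.960 × 0.01950 = 0.03822.
p̂₁ − p̂₂ = -0.0668; interval -0.0668 ± 0.03822 gives (-0.105, -0.029).

(-0.105, -0.029)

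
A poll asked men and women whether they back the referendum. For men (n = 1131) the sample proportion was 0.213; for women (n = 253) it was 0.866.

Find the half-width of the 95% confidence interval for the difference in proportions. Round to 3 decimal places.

0.048

The two standard errors are √(0.2130×0.7870/1131) = 0.01217 and √(0.8660×0.1340/253) = 0.02142.
Because the samples are independent, SE_diff = √(0.01217² + 0.02142²) = 0.02464.
Using z* = 1.960 for 95%, ME = 1.960 × 0.02464 = 0.04829.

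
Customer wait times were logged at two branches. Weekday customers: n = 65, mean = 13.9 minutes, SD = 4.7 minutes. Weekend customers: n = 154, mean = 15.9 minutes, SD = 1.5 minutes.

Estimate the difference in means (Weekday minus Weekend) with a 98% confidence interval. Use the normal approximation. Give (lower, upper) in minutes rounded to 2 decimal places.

(-3.38, -0.62)

Standard errors of each mean: 4.7/√65 = 0.5830 and 1.5/√154 = 0.1209.
SE(x̄₁ − x̄₂) = √(0.5830² + 0.1209²) = 0.5954 for independent samples with unequal variances.
With z* = 2.326, the margin is 2.326 × 0.5954 = 1.3849.
x̄₁ − x̄₂ = 13.9 − 15.9 = -2.0000; the interval is -2.0000 ± 1.3849 = (-3.38, -0.62).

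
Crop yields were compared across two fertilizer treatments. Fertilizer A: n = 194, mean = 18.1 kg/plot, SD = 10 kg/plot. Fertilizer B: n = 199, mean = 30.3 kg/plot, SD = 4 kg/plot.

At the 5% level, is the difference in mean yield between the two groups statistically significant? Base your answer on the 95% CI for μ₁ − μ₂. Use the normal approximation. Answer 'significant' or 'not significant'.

Standard errors of each mean: 10/√194 = 0.7180 and 4/√199 = 0.2836.
SE(x̄₁ − x̄₂) = √(0.7180² + 0.2836²) = 0.7720 for independent samples with unequal variances.
With z* = 1.960, the margin is 1.960 × 0.7720 = 1.5131.
x̄₁ − x̄₂ = 18.1 − 30.3 = -12.2000; the interval is -12.2000 ± 1.5131 = (-13.7131, -10.6869).
The interval (-13.7131, -10.6869) does not contain 0, so the difference is significant.

significant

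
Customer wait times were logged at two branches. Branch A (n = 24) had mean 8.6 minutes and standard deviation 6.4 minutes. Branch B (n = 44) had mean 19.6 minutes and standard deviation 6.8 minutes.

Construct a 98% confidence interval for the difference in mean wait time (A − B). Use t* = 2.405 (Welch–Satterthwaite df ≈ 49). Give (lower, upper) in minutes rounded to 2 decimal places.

Per-group SEs: s₁/√n₁ = 6.4/√24 = 1.3064, s₂/√n₂ = 6.8/√44 = 1.0251.
Unpooled SE of the difference: √(1.70668096 + 1.05083001) = 1.6606.
Margin of error = t* · SE = 2.405 × 1.6606 = 3.9937.
x̄₁ − x̄₂ = 8.6 − 19.6 = -11.0000.
CI: -11.0000 ± 3.9937 = (-14.99, -7.01).

(-14.99, -7.01)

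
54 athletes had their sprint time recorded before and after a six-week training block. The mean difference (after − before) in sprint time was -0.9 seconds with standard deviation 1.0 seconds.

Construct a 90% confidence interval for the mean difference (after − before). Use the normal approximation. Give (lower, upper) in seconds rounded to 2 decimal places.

(-1.12, -0.68)

Paired design: SE = s_d/√n = 1.0/√54 = 0.1361.
z* = 1.645; margin of error = 1.645 × 0.1361 = 0.2239.
-0.9 ± 0.2239 → (-1.12, -0.68).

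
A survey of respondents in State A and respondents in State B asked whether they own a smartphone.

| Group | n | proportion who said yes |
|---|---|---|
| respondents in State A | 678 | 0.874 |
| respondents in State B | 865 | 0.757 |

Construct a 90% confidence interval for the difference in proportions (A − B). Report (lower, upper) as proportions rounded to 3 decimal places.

(0.085, 0.149)

SE₁ = √(p̂₁(1−p̂₁)/n₁) = √(0.8740·0.1260/678) = 0.01274; SE₂ = √(0.7570·0.2430/865) = 0.01458.
Independent samples: SE of the difference = √(SE₁² + SE₂²) = √(0.0001623076 + 0.0002125764) = 0.01936.
z* for 90% confidence is 1.645, so the margin of error is 1.645 × 0.01936 = 0.03185.
Point estimate p̂₁ − p̂₂ = 0.8740 − 0.7570 = 0.1170.
0.1170 ± 0.03185 → (0.085, 0.149).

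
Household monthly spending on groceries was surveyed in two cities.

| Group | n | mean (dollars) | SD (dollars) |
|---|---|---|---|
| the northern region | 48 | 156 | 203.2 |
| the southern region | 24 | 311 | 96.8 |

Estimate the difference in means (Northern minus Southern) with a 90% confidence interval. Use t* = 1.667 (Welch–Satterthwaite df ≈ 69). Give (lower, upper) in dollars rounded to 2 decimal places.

(-213.95, -96.05)

SE₁ = s₁/√n₁ = 203.2/√48 = 29.3294; SE₂ = 96.8/√24 = 19.7592.
Independent samples, unequal variances: SE_diff = √(SE₁² + SE₂²) = √(860.21370436 + 390.42598464) = 35.3644.
t* = 1.667, so margin of error = 1.667 × 35.3644 = 58.9525.
Difference in means = 156 − 311 = -155.0000.
-155.0000 ± 58.9525 → (-213.95, -96.05).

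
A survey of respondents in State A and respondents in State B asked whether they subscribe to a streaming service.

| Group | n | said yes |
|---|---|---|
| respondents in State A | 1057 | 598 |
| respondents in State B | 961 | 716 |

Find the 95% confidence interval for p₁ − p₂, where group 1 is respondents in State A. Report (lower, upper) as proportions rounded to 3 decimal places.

p̂₁ = 598/1057 = 0.5658 and p̂₂ = 716/961 = 0.7451.
SE₁ = √(p̂₁(1−p̂₁)/n₁) = √(0.5658·0.4342/1057) = 0.01525; SE₂ = √(0.7451·0.2549/961) = 0.01406.
Independent samples: SE of the difference = √(SE₁² + SE₂²) = √(0.0002325625 + 0.0001976836) = 0.02074.
z* for 95% confidence is 1.960, so the margin of error is 1.960 × 0.02074 = 0.04065.
Point estimate p̂₁ − p̂₂ = 0.5658 − 0.7451 = -0.1793.
-0.1793 ± 0.04065 → (-0.220, -0.139).

(-0.220, -0.139)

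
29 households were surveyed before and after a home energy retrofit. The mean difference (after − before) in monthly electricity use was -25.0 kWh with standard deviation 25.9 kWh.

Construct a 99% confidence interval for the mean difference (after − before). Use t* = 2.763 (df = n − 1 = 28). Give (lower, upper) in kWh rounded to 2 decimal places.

(-38.29, -11.71)

Paired design: SE = s_d/√n = 25.9/√29 = 4.8095.
t* = 2.763; margin of error = 2.763 × 4.8095 = 13.2886.
-25.0 ± 13.2886 → (-38.29, -11.71).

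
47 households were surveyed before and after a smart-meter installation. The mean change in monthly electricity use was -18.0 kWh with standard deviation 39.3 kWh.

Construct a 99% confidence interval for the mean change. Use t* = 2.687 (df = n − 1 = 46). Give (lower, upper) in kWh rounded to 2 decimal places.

This is a matched-pairs design, so SE = s_d/√n = 39.3/√47 = 5.7325.
Margin = 2.687 × 5.7325 = 15.4032; the interval is -18.0 ± 15.4032 = (-33.40, -2.60).

(-33.40, -2.60)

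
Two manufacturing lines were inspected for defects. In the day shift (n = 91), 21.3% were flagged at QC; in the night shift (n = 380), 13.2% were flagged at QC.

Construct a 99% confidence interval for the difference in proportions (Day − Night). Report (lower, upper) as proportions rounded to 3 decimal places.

Each SE is √(p̂(1−p̂)/n): √(0.2130·0.7870/91) = 0.04292 and √(0.1320·0.8680/380) = 0.01736.
SE(p̂₁ − p̂₂) = √(SE₁² + SE₂²) = √(0.0018421264 + 0.0003013696) = 0.04630, since the two samples are independent.
At 99% confidence z* = 2.576; margin = 2.576 × 0.04630 = 0.11927.
The difference is 0.2130 − 0.1320 = 0.0810, so the interval is 0.0810 ± 0.11927 = (-0.038, 0.200).

(-0.038, 0.200)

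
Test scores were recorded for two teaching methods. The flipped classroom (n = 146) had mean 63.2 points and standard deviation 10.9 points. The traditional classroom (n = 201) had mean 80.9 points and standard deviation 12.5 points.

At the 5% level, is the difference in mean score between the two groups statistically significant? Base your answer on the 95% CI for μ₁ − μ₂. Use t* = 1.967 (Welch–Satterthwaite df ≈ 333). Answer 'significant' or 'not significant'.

Per-group SEs: s₁/√n₁ = 10.9/√146 = 0.9021, s₂/√n₂ = 12.5/√201 = 0.8817.
Unpooled SE of the difference: √(0.81378441 + 0.77739489) = 1.2614.
Margin of error = t* · SE = 1.967 × 1.2614 = 2.4812.
x̄₁ − x̄₂ = 63.2 − 80.9 = -17.7000.
CI: -17.7000 ± 2.4812 = (-20.1812, -15.2188).
The interval (-20.1812, -15.2188) does not contain 0, so the difference is significant.

significant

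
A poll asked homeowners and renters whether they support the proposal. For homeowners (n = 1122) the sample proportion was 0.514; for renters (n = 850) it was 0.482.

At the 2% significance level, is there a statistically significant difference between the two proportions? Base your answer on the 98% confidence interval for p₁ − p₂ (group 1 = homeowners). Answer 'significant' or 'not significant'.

The two standard errors are √(0.5140×0.4860/1122) = 0.01492 and √(0.4820×0.5180/850) = 0.01714.
Because the samples are independent, SE_diff = √(0.01492² + 0.01714²) = 0.02272.
Using z* = 2.326 for 98%, ME = 2.326 × 0.02272 = 0.05285.
p̂₁ − p̂₂ = 0.0320; interval 0.0320 ± 0.05285 gives (-0.02085, 0.08485).
The interval (-0.02085, 0.08485) contains 0, so the difference is not significant.

not significant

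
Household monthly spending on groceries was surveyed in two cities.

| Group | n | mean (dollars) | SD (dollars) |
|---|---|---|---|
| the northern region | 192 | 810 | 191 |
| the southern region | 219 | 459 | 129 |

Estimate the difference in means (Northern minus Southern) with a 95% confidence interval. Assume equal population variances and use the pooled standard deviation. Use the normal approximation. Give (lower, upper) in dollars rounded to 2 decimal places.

Pooled variance s_p² = [191·191² + 218·129²] / (192+219−2) = 25906.1345, so s_p = 160.9538.
SE_diff = s_p·√(1/n₁ + 1/n₂) = 160.9538·√(1/192 + 1/219) = 15.9129.
z* = 1.960; margin = 1.960 × 15.9129 = 31.1893.
Difference = 810 − 459 = 351.0000.
351.0000 ± 31.1893 → (319.81, 382.19).

(319.81, 382.19)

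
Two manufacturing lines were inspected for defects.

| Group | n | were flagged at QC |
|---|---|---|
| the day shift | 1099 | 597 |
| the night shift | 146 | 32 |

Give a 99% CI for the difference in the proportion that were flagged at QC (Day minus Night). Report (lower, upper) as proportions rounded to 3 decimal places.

Sample proportions: 597/1099 = 0.5432, 32/146 = 0.2192.
Each SE is √(p̂(1−p̂)/n): √(0.5432·0.4568/1099) = 0.01503 and √(0.2192·0.7808/146) = 0.03424.
SE(p̂₁ − p̂₂) = √(SE₁² + SE₂²) = √(0.0002259009 + 0.0011723776) = 0.03739, since the two samples are independent.
At 99% confidence z* = 2.576; margin = 2.576 × 0.03739 = 0.09632.
The difference is 0.5432 − 0.2192 = 0.3240, so the interval is 0.3240 ± 0.09632 = (0.228, 0.420).

(0.228, 0.420)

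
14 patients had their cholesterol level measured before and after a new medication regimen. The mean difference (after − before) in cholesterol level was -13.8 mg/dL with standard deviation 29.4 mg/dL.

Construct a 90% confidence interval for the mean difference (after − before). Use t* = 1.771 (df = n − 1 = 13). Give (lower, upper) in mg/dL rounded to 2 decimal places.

Paired design: SE = s_d/√n = 29.4/√14 = 7.8575.
t* = 1.771; margin of error = 1.771 × 7.8575 = 13.9156.
-13.8 ± 13.9156 → (-27.72, 0.12).

(-27.72, 0.12)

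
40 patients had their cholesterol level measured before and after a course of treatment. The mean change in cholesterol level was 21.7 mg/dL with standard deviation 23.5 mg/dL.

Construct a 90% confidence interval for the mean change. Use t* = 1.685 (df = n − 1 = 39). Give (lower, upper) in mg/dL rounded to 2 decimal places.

Paired design: SE = s_d/√n = 23.5/√40 = 3.7157.
t* = 1.685; margin of error = 1.685 × 3.7157 = 6.2610.
21.7 ± 6.2610 → (15.44, 27.96).

(15.44, 27.96)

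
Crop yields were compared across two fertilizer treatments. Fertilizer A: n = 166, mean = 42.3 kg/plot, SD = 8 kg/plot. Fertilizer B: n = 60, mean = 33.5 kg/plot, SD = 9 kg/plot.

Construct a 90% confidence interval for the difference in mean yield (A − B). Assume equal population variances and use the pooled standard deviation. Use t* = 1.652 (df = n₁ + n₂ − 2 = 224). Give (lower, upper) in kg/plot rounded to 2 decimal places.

s_p = √[((n₁−1)s₁² + (n₂−1)s₂²)/(n₁+n₂−2)] = √[(165·8² + 59·9²)/224] = 8.2751.
SE = 8.2751·√(1/166 + 1/60) = 1.2465.
With t* = 1.652, margin = 1.652 × 1.2465 = 2.0592.
x̄₁ − x̄₂ = 42.3 − 33.5 = 8.8000; interval 8.8000 ± 2.0592 = (6.74, 10.86).

(6.74, 10.86)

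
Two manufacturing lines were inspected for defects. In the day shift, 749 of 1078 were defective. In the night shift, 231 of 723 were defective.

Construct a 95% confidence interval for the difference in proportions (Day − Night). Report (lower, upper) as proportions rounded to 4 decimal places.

Sample proportions: 749/1078 = 0.6948, 231/723 = 0.3195.
Each SE is √(p̂(1−p̂)/n): √(0.6948·0.3052/1078) = 0.01403 and √(0.3195·0.6805/723) = 0.01734.
SE(p̂₁ − p̂₂) = √(SE₁² + SE₂²) = √(0.0001968409 + 0.0003006756) = 0.02231, since the two samples are independent.
At 95% confidence z* = 1.960; margin = 1.960 × 0.02231 = 0.04373.
The difference is 0.6948 − 0.3195 = 0.3753, so the interval is 0.3753 ± 0.04373 = (0.3316, 0.4190).

(0.3316, 0.4190)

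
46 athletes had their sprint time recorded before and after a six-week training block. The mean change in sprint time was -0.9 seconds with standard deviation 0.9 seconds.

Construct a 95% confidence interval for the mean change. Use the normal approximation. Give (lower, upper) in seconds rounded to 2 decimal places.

(-1.16, -0.64)

This is a matched-pairs design, so SE = s_d/√n = 0.9/√46 = 0.1327.
Margin = 1.960 × 0.1327 = 0.2601; the interval is -0.9 ± 0.2601 = (-1.16, -0.64).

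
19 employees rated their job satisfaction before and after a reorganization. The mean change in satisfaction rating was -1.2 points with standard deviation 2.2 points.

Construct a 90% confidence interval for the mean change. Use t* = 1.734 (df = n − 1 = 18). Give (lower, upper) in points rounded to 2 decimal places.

This is a matched-pairs design, so SE = s_d/√n = 2.2/√19 = 0.5047.
Margin = 1.734 × 0.5047 = 0.8751; the interval is -1.2 ± 0.8751 = (-2.08, -0.32).

(-2.08, -0.32)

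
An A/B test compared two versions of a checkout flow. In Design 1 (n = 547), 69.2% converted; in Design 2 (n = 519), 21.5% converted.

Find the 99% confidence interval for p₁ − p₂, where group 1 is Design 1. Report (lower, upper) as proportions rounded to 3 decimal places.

The two standard errors are √(0.6920×0.3080/547) = 0.01974 and √(0.2150×0.7850/519) = 0.01803.
Because the samples are independent, SE_diff = √(0.01974² + 0.01803²) = 0.02673.
Using z* = 2.576 for 99%, ME = 2.576 × 0.02673 = 0.06886.
p̂₁ − p̂₂ = 0.4770; interval 0.4770 ± 0.06886 gives (0.408, 0.546).

(0.408, 0.546)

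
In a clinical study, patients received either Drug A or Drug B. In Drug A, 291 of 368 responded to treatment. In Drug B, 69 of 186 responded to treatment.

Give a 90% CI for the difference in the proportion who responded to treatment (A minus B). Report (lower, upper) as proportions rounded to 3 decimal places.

(0.352, 0.488)

First, p̂₁ = 291/368 = 0.7908; p̂₂ = 69/186 = 0.3710.
The two standard errors are √(0.7908×0.2092/368) = 0.02120 and √(0.3710×0.6290/186) = 0.03542.
Because the samples are independent, SE_diff = √(0.02120² + 0.03542²) = 0.04128.
Using z* = 1.645 for 90%, ME = 1.645 × 0.04128 = 0.06791.
p̂₁ − p̂₂ = 0.4198; interval 0.4198 ± 0.06791 gives (0.352, 0.488).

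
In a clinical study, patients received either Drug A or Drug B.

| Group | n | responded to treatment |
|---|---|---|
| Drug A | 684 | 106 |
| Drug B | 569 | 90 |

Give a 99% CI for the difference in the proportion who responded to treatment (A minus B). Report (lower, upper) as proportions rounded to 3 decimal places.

Sample proportions: 106/684 = 0.1550, 90/569 = 0.1582.
Each SE is √(p̂(1−p̂)/n): √(0.1550·0.8450/684) = 0.01384 and √(0.1582·0.8418/569) = 0.01530.
SE(p̂₁ − p̂₂) = √(SE₁² + SE₂²) = √(0.0001915456 + 0.00023409) = 0.02063, since the two samples are independent.
At 99% confidence z* = 2.576; margin = 2.576 × 0.02063 = 0.05314.
The difference is 0.1550 − 0.1582 = -0.0032, so the interval is -0.0032 ± 0.05314 = (-0.056, 0.050).

(-0.056, 0.050)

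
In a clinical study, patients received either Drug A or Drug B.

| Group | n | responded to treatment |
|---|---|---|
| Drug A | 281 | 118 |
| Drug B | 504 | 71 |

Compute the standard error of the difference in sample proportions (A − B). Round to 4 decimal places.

0.0333

First, p̂₁ = 118/281 = 0.4199; p̂₂ = 71/504 = 0.1409.
The two standard errors are √(0.4199×0.5801/281) = 0.02944 and √(0.1409×0.8591/504) = 0.01550.
Because the samples are independent, SE_diff = √(0.02944² + 0.01550²) = 0.03327.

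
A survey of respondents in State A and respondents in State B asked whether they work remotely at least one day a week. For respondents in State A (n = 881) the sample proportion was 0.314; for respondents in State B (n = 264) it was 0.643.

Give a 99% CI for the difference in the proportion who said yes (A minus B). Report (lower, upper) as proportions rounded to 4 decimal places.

SE₁ = √(p̂₁(1−p̂₁)/n₁) = √(0.3140·0.6860/881) = 0.01564; SE₂ = √(0.6430·0.3570/264) = 0.02949.
Independent samples: SE of the difference = √(SE₁² + SE₂²) = √(0.0002446096 + 0.0008696601) = 0.03338.
z* for 99% confidence is 2.576, so the margin of error is 2.576 × 0.03338 = 0.08599.
Point estimate p̂₁ − p̂₂ = 0.3140 − 0.6430 = -0.3290.
-0.3290 ± 0.08599 → (-0.4150, -0.2430).

(-0.4150, -0.2430)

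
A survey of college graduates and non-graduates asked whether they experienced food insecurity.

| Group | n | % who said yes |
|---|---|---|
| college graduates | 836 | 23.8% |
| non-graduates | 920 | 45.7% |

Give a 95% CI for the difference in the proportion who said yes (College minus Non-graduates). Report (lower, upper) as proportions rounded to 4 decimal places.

(-0.2622, -0.1758)

The two standard errors are √(0.2380×0.7620/836) = 0.01473 and √(0.4570×0.5430/920) = 0.01642.
Because the samples are independent, SE_diff = √(0.01473² + 0.01642²) = 0.02206.
Using z* = 1.960 for 95%, ME = 1.960 × 0.02206 = 0.04324.
p̂₁ − p̂₂ = -0.2190; interval -0.2190 ± 0.04324 gives (-0.2622, -0.1758).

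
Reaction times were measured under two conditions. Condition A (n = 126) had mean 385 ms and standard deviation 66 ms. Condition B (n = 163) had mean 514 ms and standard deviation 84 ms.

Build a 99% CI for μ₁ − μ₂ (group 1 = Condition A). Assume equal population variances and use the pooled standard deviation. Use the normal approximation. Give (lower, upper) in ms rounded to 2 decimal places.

s_p = √[((n₁−1)s₁² + (n₂−1)s₂²)/(n₁+n₂−2)] = √[(125·66² + 162·84²)/287] = 76.6814.
SE = 76.6814·√(1/126 + 1/163) = 9.0962.
With z* = 2.576, margin = 2.576 × 9.0962 = 23.4318.
x̄₁ − x̄₂ = 385 − 514 = -129.0000; interval -129.0000 ± 23.4318 = (-152.43, -105.57).

(-152.43, -105.57)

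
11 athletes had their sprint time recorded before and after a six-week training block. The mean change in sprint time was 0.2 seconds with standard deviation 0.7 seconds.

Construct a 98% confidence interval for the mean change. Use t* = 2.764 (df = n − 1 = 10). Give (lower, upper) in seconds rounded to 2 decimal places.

(-0.38, 0.78)

This is a matched-pairs design, so SE = s_d/√n = 0.7/√11 = 0.2111.
Margin = 2.764 × 0.2111 = 0.5835; the interval is 0.2 ± 0.5835 = (-0.38, 0.78).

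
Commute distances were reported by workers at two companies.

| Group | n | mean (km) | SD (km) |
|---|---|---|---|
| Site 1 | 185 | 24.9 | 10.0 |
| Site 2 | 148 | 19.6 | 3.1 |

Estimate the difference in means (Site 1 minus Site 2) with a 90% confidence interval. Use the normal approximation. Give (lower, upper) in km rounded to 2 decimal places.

Standard errors of each mean: 10.0/√185 = 0.7352 and 3.1/√148 = 0.2548.
SE(x̄₁ − x̄₂) = √(0.7352² + 0.2548²) = 0.7781 for independent samples with unequal variances.
With z* = 1.645, the margin is 1.645 × 0.7781 = 1.2800.
x̄₁ − x̄₂ = 24.9 − 19.6 = 5.3000; the interval is 5.3000 ± 1.2800 = (4.02, 6.58).

(4.02, 6.58)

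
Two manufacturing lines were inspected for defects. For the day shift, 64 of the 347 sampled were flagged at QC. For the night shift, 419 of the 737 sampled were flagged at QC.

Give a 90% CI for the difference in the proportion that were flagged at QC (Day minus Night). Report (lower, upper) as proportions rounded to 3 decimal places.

Sample proportions: 64/347 = 0.1844, 419/737 = 0.5685.
Each SE is √(p̂(1−p̂)/n): √(0.1844·0.8156/347) = 0.02082 and √(0.5685·0.4315/737) = 0.01824.
SE(p̂₁ − p̂₂) = √(SE₁² + SE₂²) = √(0.0004334724 + 0.0003326976) = 0.02768, since the two samples are independent.
At 90% confidence z* = 1.645; margin = 1.645 × 0.02768 = 0.04553.
The difference is 0.1844 − 0.5685 = -0.3841, so the interval is -0.3841 ± 0.04553 = (-0.430, -0.339).

(-0.430, -0.339)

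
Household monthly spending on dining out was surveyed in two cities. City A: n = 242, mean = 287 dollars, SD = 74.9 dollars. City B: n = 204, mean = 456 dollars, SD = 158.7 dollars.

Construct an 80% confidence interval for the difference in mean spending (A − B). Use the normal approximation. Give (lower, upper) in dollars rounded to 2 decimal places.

Per-group SEs: s₁/√n₁ = 74.9/√242 = 4.8148, s₂/√n₂ = 158.7/√204 = 11.1112.
Unpooled SE of the difference: √(23.18229904 + 123.45876544) = 12.1095.
Margin of error = z* · SE = 1.282 × 12.1095 = 15.5244.
x̄₁ − x̄₂ = 287 − 456 = -169.0000.
CI: -169.0000 ± 15.5244 = (-184.52, -153.48).

(-184.52, -153.48)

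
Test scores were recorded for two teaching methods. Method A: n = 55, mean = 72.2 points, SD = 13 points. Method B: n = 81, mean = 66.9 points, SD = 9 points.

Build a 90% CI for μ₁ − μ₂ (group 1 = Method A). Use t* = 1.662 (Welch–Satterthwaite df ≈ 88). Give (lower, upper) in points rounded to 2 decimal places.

Per-group SEs: s₁/√n₁ = 13/√55 = 1.7529, s₂/√n₂ = 9/√81 = 1.0000.
Unpooled SE of the difference: √(3.07265841 + 1.0) = 2.0181.
Margin of error = t* · SE = 1.662 × 2.0181 = 3.3541.
x̄₁ − x̄₂ = 72.2 − 66.9 = 5.3000.
CI: 5.3000 ± 3.3541 = (1.95, 8.65).

(1.95, 8.65)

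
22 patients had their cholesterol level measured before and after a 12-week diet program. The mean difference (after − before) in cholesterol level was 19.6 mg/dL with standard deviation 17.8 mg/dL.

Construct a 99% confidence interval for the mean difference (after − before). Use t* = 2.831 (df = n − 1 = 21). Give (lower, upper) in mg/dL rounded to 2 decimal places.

(8.86, 30.34)

This is a matched-pairs design, so SE = s_d/√n = 17.8/√22 = 3.7950.
Margin = 2.831 × 3.7950 = 10.7436; the interval is 19.6 ± 10.7436 = (8.86, 30.34).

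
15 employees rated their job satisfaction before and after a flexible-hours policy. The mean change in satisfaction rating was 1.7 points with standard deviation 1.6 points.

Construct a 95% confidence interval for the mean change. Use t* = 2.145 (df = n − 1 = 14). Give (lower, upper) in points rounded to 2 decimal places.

This is a matched-pairs design, so SE = s_d/√n = 1.6/√15 = 0.4131.
Margin = 2.145 × 0.4131 = 0.8861; the interval is 1.7 ± 0.8861 = (0.81, 2.59).

(0.81, 2.59)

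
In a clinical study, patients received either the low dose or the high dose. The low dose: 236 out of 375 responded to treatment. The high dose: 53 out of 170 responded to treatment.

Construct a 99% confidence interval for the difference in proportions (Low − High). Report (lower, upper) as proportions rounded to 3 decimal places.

(0.206, 0.429)

p̂₁ = 236/375 = 0.6293 and p̂₂ = 53/170 = 0.3118.
SE₁ = √(p̂₁(1−p̂₁)/n₁) = √(0.6293·0.3707/375) = 0.02494; SE₂ = √(0.3118·0.6882/170) = 0.03553.
Independent samples: SE of the difference = √(SE₁² + SE₂²) = √(0.0006220036 + 0.0012623809) = 0.04341.
z* for 99% confidence is 2.576, so the margin of error is 2.576 × 0.04341 = 0.11182.
Point estimate p̂₁ − p̂₂ = 0.6293 − 0.3118 = 0.3175.
0.3175 ± 0.11182 → (0.206, 0.429).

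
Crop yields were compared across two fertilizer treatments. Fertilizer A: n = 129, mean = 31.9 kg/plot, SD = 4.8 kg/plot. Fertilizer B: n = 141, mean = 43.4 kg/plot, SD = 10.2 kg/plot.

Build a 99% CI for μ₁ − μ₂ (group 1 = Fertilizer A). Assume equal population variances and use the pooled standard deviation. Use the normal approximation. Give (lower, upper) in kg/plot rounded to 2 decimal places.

(-14.04, -8.96)

s_p = √[((n₁−1)s₁² + (n₂−1)s₂²)/(n₁+n₂−2)] = √[(128·4.8² + 140·10.2²)/268] = 8.0841.
SE = 8.0841·√(1/129 + 1/141) = 0.9849.
With z* = 2.576, margin = 2.576 × 0.9849 = 2.5371.
x̄₁ − x̄₂ = 31.9 − 43.4 = -11.5000; interval -11.5000 ± 2.5371 = (-14.04, -8.96).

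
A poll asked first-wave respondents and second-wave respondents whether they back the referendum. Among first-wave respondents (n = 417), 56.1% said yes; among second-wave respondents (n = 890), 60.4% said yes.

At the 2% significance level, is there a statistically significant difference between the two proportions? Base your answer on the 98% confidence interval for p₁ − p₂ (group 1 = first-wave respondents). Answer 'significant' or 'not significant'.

not significant

SE₁ = √(p̂₁(1−p̂₁)/n₁) = √(0.5610·0.4390/417) = 0.02430; SE₂ = √(0.6040·0.3960/890) = 0.01639.
Independent samples: SE of the difference = √(SE₁² + SE₂²) = √(0.00059049 + 0.0002686321) = 0.02931.
z* for 98% confidence is 2.326, so the margin of error is 2.326 × 0.02931 = 0.06818.
Point estimate p̂₁ − p̂₂ = 0.5610 − 0.6040 = -0.0430.
-0.0430 ± 0.06818 → (-0.11118, 0.02518).
The interval (-0.11118, 0.02518) contains 0, so the difference is not significant.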